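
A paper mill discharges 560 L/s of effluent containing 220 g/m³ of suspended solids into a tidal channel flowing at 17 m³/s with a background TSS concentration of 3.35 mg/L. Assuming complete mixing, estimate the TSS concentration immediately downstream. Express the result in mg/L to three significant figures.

10.3 mg/L

560 L/s = 0.56 m³/s.
By mass balance at complete mixing, C = (0.56·220 + 17·3.35) / (0.56 + 17) = 180.2/17.56 = 10.26 mg/L.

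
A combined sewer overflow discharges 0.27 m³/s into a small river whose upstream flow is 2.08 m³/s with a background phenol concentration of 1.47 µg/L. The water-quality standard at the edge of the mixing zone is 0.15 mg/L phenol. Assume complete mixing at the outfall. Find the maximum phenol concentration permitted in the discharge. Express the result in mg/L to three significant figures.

1.47 µg/L = 0.00147 mg/L.
Mass balance: 0.15·2.35 = 0.27·Cₑ + 2.08·0.00147.
Cₑ = (0.3525 − 0.003058) / 0.27 = 1.294 mg/L.

1.29 mg/L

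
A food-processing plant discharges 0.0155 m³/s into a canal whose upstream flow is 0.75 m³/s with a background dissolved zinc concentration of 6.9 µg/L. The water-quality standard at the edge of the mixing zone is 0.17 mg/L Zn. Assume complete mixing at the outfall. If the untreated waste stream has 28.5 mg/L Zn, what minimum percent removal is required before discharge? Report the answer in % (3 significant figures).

6.9 µg/L = 0.0069 mg/L.
Mass balance: 0.17·0.7655 = 0.0155·Cₑ + 0.75·0.0069.
Cₑ = (0.1301 − 0.005175) / 0.0155 = 8.062 mg/L.
Required removal = 1 − 8.062/28.5 = 71.71 %.

71.7 %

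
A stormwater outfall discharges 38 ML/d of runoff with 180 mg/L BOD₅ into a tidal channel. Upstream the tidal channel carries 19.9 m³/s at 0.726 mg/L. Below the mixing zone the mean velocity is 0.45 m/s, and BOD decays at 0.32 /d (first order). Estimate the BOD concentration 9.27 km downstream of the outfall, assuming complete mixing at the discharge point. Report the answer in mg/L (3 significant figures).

38 ML/d = 0.4398 m³/s.
After complete mixing, C₀ = (0.4398·180 + 19.9·0.726) / 20.34 = 4.603 mg/L.
Travel time t = 9270 m / 0.45 m/s = 2.06e+04 s = 0.2384 d.
C = 4.603·exp(−0.32·0.2384) = 4.603·0.9265 = 4.264 mg/L.

4.26 mg/L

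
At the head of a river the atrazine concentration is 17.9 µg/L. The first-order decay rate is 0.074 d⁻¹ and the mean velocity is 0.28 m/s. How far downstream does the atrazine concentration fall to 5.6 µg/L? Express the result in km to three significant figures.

380 km

From C = C₀·e^(−kt), t = ln(C₀/C)/k = ln(17.9/5.6)/0.074 = 1.162/0.074 = 15.7 d.
Distance = v·t = 0.28 m/s × 1.357e+06 s = 3.799e+05 m = 379.9 km.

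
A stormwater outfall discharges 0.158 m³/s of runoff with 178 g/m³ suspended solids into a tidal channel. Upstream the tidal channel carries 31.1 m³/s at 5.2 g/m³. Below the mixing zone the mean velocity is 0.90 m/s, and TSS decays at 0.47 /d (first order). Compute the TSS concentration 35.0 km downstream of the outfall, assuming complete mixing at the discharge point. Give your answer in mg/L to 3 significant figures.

After complete mixing, C₀ = (0.158·178 + 31.1·5.2) / 31.26 = 6.073 mg/L.
Travel time t = 3.5e+04 m / 0.90 m/s = 3.889e+04 s = 0.4501 d.
C = 6.073·exp(−0.47·0.4501) = 6.073·0.8093 = 4.915 mg/L.

4.92 mg/L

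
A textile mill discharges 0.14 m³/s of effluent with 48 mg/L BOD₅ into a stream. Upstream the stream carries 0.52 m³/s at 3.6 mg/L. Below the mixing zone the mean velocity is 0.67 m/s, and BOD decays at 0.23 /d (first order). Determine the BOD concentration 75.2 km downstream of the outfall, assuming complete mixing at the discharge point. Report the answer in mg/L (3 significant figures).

After complete mixing, C₀ = (0.14·48 + 0.52·3.6) / 0.66 = 13.02 mg/L.
Travel time t = 7.52e+04 m / 0.67 m/s = 1.122e+05 s = 1.299 d.
C = 13.02·exp(−0.23·1.299) = 13.02·0.7417 = 9.656 mg/L.

9.66 mg/L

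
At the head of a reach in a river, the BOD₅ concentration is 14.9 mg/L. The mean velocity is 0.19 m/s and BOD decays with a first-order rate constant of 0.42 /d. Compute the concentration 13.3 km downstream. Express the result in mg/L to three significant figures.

Travel time t = 13.3 km / 0.19 m/s = 1.33e+04/0.19 = 7e+04 s = 0.8102 d.
First-order decay: C = 14.9·exp(−0.42·0.8102) = 14.9·0.7116 = 10.6 mg/L.

10.6 mg/L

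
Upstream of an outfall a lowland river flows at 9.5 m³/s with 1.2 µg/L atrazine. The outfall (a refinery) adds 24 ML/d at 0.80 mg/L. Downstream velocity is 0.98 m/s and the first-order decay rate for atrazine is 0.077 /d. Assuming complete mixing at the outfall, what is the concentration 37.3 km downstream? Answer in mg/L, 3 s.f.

0.0231 mg/L

24 ML/d = 0.2778 m³/s.
1.2 µg/L = 0.0012 mg/L.
After complete mixing, C₀ = (0.2778·0.8 + 9.5·0.0012) / 9.778 = 0.02389 mg/L.
Travel time t = 3.73e+04 m / 0.98 m/s = 3.806e+04 s = 0.4405 d.
C = 0.02389·exp(−0.077·0.4405) = 0.02389·0.9666 = 0.0231 mg/L.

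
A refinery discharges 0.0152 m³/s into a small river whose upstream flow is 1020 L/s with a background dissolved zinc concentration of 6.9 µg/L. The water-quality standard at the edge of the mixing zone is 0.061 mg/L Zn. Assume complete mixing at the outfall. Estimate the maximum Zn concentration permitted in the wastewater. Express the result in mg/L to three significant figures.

3.69 mg/L

1020 L/s = 1.02 m³/s.
6.9 µg/L = 0.0069 mg/L.
Mass balance: 0.061·1.035 = 0.0152·Cₑ + 1.02·0.0069.
Cₑ = (0.06315 − 0.007038) / 0.0152 = 3.691 mg/L.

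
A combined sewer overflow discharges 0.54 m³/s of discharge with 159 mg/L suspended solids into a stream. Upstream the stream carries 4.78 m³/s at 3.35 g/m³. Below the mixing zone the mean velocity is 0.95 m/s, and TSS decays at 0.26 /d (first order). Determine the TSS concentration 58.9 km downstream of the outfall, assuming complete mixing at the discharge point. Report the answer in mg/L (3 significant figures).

After complete mixing, C₀ = (0.54·159 + 4.78·3.35) / 5.32 = 19.15 mg/L.
Travel time t = 5.89e+04 m / 0.95 m/s = 6.2e+04 s = 0.7176 d.
C = 19.15·exp(−0.26·0.7176) = 19.15·0.8298 = 15.89 mg/L.

15.9 mg/L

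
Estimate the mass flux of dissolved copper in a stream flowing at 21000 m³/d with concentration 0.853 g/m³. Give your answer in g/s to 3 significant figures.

0.207 g/s

21000 m³/d = 0.2431 m³/s.
Mass flux = Q·C = 0.2431 m³/s × 0.853 g/m³ = 0.2073 g/s.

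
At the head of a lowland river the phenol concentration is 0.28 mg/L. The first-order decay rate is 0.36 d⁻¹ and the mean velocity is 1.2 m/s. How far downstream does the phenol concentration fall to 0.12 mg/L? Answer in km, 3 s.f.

244 km

From C = C₀·e^(−kt), t = ln(C₀/C)/k = ln(0.28/0.12)/0.36 = 0.8473/0.36 = 2.354 d.
Distance = v·t = 1.2 m/s × 2.034e+05 s = 2.44e+05 m = 244 km.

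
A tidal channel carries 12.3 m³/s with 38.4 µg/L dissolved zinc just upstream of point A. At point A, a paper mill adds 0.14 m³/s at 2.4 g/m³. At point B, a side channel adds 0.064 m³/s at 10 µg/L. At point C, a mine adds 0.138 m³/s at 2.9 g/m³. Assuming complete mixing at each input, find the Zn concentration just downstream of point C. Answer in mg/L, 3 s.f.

0.0956 mg/L

38.4 µg/L = 0.0384 mg/L.
After input A: C = (12.3·0.0384 + 0.14·2.4) / 12.44 = 0.06498 mg/L.
10 µg/L = 0.01 mg/L.
After input B: C = (12.44·0.06498 + 0.064·0.01) / 12.5 = 0.0647 mg/L.
After input C: C = (12.5·0.0647 + 0.138·2.9) / 12.64 = 0.09565 mg/L.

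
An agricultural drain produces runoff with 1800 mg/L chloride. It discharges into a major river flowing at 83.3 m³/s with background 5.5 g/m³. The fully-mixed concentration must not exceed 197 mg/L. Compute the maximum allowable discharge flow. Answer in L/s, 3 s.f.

9950 L/s

Mass balance at complete mixing: C_std·(Q_w + Q_r) = Q_w·C_e + Q_r·C_b.
Rearranging, Q_w = Q_r·(C_std − C_b)/(C_e − C_std) = 83.3·(197 − 5.5) / (1800 − 197) = 9.951 m³/s.
= 9951 L/s.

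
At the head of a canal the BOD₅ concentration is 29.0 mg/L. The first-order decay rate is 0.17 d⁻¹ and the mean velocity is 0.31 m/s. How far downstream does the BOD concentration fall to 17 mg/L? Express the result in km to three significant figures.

From C = C₀·e^(−kt), t = ln(C₀/C)/k = ln(29.0/17)/0.17 = 0.5341/0.17 = 3.142 d.
Distance = v·t = 0.31 m/s × 2.714e+05 s = 8.415e+04 m = 84.15 km.

84.1 km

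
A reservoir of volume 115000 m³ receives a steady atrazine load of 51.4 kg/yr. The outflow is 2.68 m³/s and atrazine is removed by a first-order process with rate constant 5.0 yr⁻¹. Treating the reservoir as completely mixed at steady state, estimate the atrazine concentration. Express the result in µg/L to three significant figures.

Outflow Q = 2.68 m³/s × 3.156e+07 s/yr = 8.457e+07 m³/yr.
Steady-state CSTR mass balance: W = Q·C + k·V·C, so C = W/(Q + kV).
Q + kV = 8.457e+07 + 5.0·115000 = 8.515e+07 m³/yr.
C = 51.4/8.515e+07 = 6.036e-07 kg/m³ = 0.0006036 mg/L = 0.6036 µg/L.

0.604 µg/L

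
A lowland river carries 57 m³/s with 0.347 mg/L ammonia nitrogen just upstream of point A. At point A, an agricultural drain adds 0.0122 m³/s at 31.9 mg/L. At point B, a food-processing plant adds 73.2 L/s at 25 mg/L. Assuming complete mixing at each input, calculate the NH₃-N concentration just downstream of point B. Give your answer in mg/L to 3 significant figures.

0.385 mg/L

After input A: C = (57·0.347 + 0.0122·31.9) / 57.01 = 0.3538 mg/L.
73.2 L/s = 0.0732 m³/s.
After input B: C = (57.01·0.3538 + 0.0732·25) / 57.09 = 0.3854 mg/L.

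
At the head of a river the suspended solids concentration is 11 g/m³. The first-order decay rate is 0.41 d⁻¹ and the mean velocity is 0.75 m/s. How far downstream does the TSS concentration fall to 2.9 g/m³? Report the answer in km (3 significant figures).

211 km

From C = C₀·e^(−kt), t = ln(C₀/C)/k = ln(11/2.9)/0.41 = 1.333/0.41 = 3.252 d.
Distance = v·t = 0.75 m/s × 2.809e+05 s = 2.107e+05 m = 210.7 km.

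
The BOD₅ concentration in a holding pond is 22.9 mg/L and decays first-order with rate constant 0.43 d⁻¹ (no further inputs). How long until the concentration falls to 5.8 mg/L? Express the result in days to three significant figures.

3.19 d

t = ln(C₀/C)/k = ln(22.9/5.8)/0.43 = 1.373/0.43 = 3.194 d.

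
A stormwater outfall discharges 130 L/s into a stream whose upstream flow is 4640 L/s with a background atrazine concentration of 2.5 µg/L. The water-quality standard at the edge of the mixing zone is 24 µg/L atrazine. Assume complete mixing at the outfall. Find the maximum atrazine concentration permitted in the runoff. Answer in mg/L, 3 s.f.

130 L/s = 0.13 m³/s.
4640 L/s = 4.64 m³/s.
2.5 µg/L = 0.0025 mg/L.
24 µg/L = 0.024 mg/L.
Mass balance: 0.024·4.77 = 0.13·Cₑ + 4.64·0.0025.
Cₑ = (0.1145 − 0.0116) / 0.13 = 0.7914 mg/L.

0.791 mg/L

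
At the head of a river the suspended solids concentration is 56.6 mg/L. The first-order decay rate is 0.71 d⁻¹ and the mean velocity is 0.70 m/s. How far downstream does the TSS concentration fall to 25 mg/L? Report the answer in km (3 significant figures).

From C = C₀·e^(−kt), t = ln(C₀/C)/k = ln(56.6/25)/0.71 = 0.8171/0.71 = 1.151 d.
Distance = v·t = 0.70 m/s × 9.944e+04 s = 6.961e+04 m = 69.61 km.

69.6 km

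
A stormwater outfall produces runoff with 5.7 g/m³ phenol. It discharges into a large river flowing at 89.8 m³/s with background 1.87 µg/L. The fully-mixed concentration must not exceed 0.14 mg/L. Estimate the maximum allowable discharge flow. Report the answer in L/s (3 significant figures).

2230 L/s

1.87 µg/L = 0.00187 mg/L.
Mass balance at complete mixing: C_std·(Q_w + Q_r) = Q_w·C_e + Q_r·C_b.
Rearranging, Q_w = Q_r·(C_std − C_b)/(C_e − C_std) = 89.8·(0.14 − 0.00187) / (5.7 − 0.14) = 2.231 m³/s.
= 2231 L/s.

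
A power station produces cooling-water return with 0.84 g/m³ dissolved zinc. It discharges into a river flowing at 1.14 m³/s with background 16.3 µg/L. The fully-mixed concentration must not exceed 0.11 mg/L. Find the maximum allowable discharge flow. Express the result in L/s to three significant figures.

146 L/s

16.3 µg/L = 0.0163 mg/L.
Mass balance at complete mixing: C_std·(Q_w + Q_r) = Q_w·C_e + Q_r·C_b.
Rearranging, Q_w = Q_r·(C_std − C_b)/(C_e − C_std) = 1.14·(0.11 − 0.0163) / (0.84 − 0.11) = 0.1463 m³/s.
= 146.3 L/s.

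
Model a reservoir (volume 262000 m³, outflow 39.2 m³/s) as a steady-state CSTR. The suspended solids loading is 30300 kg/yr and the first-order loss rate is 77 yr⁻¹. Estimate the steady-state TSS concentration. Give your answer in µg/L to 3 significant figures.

24.1 µg/L

Outflow Q = 39.2 m³/s × 3.156e+07 s/yr = 1.237e+09 m³/yr.
Steady-state CSTR mass balance: W = Q·C + k·V·C, so C = W/(Q + kV).
Q + kV = 1.237e+09 + 77·262000 = 1.257e+09 m³/yr.
C = 30300/1.257e+09 = 2.41e-05 kg/m³ = 0.0241 mg/L = 24.1 µg/L.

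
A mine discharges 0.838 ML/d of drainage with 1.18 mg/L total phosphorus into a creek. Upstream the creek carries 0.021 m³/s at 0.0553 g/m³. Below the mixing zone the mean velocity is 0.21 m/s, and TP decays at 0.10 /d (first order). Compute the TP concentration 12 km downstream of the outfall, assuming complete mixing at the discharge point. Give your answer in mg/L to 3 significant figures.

0.384 mg/L

0.838 ML/d = 0.009699 m³/s.
After complete mixing, C₀ = (0.009699·1.18 + 0.021·0.0553) / 0.0307 = 0.4106 mg/L.
Travel time t = 1.2e+04 m / 0.21 m/s = 5.714e+04 s = 0.6614 d.
C = 0.4106·exp(−0.10·0.6614) = 0.4106·0.936 = 0.3844 mg/L.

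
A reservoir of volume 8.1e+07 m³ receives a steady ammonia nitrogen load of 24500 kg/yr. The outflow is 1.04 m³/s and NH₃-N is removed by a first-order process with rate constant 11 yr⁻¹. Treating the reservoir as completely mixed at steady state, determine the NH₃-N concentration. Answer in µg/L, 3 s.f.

Outflow Q = 1.04 m³/s × 3.156e+07 s/yr = 3.282e+07 m³/yr.
Steady-state CSTR mass balance: W = Q·C + k·V·C, so C = W/(Q + kV).
Q + kV = 3.282e+07 + 11·8.1e+07 = 9.238e+08 m³/yr.
C = 24500/9.238e+08 = 2.652e-05 kg/m³ = 0.02652 mg/L = 26.52 µg/L.

26.5 µg/L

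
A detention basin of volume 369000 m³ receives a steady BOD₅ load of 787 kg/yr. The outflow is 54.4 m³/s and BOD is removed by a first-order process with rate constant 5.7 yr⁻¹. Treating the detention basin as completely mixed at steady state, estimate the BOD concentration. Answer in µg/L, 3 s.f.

0.458 µg/L

Outflow Q = 54.4 m³/s × 3.156e+07 s/yr = 1.717e+09 m³/yr.
Steady-state CSTR mass balance: W = Q·C + k·V·C, so C = W/(Q + kV).
Q + kV = 1.717e+09 + 5.7·369000 = 1.719e+09 m³/yr.
C = 787/1.719e+09 = 4.579e-07 kg/m³ = 0.0004579 mg/L = 0.4579 µg/L.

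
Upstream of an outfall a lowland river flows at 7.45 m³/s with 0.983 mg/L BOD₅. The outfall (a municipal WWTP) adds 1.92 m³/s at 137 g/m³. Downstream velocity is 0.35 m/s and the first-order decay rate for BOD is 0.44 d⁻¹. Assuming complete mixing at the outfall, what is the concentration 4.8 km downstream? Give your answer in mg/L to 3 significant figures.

After complete mixing, C₀ = (1.92·137 + 7.45·0.983) / 9.37 = 28.85 mg/L.
Travel time t = 4800 m / 0.35 m/s = 1.371e+04 s = 0.1587 d.
C = 28.85·exp(−0.44·0.1587) = 28.85·0.9325 = 26.91 mg/L.

26.9 mg/L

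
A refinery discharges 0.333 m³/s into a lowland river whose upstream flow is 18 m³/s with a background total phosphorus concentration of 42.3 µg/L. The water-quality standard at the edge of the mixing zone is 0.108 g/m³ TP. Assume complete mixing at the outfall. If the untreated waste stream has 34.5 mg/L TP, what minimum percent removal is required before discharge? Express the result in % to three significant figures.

89.4 %

42.3 µg/L = 0.0423 mg/L.
Mass balance: 0.108·18.33 = 0.333·Cₑ + 18·0.0423.
Cₑ = (1.98 − 0.7614) / 0.333 = 3.659 mg/L.
Required removal = 1 − 3.659/34.5 = 89.39 %.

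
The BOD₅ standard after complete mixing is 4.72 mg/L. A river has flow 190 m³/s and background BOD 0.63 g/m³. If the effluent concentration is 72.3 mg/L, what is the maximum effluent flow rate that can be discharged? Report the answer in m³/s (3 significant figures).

11.5 m³/s

Mass balance at complete mixing: C_std·(Q_w + Q_r) = Q_w·C_e + Q_r·C_b.
Rearranging, Q_w = Q_r·(C_std − C_b)/(C_e − C_std) = 190·(4.72 − 0.63) / (72.3 − 4.72) = 11.5 m³/s.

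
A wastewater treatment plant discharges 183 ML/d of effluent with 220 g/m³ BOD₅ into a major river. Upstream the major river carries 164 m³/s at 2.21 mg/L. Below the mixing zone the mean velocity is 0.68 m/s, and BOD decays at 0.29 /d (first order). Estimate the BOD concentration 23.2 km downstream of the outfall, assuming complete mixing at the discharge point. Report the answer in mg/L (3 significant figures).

4.45 mg/L

183 ML/d = 2.118 m³/s.
After complete mixing, C₀ = (2.118·220 + 164·2.21) / 166.1 = 4.987 mg/L.
Travel time t = 2.32e+04 m / 0.68 m/s = 3.412e+04 s = 0.3949 d.
C = 4.987·exp(−0.29·0.3949) = 4.987·0.8918 = 4.447 mg/L.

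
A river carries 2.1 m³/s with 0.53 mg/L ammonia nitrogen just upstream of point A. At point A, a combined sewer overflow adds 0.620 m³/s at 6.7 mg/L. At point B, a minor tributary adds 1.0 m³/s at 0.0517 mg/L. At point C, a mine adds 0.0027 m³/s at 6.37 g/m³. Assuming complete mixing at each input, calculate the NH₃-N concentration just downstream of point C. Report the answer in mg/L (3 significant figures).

1.43 mg/L

After input A: C = (2.1·0.53 + 0.62·6.7) / 2.72 = 1.936 mg/L.
After input B: C = (2.72·1.936 + 1·0.0517) / 3.72 = 1.43 mg/L.
After input C: C = (3.72·1.43 + 0.0027·6.37) / 3.723 = 1.433 mg/L.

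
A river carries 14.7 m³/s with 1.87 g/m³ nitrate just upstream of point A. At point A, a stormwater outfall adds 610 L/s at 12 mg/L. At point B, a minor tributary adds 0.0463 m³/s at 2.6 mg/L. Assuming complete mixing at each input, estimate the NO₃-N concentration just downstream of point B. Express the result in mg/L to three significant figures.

2.27 mg/L

610 L/s = 0.61 m³/s.
After input A: C = (14.7·1.87 + 0.61·12) / 15.31 = 2.274 mg/L.
After input B: C = (15.31·2.274 + 0.0463·2.6) / 15.36 = 2.275 mg/L.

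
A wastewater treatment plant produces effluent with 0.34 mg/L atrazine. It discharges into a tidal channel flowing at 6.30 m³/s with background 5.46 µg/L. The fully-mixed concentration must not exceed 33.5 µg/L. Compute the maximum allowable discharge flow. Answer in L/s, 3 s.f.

5.46 µg/L = 0.00546 mg/L.
33.5 µg/L = 0.0335 mg/L.
Mass balance at complete mixing: C_std·(Q_w + Q_r) = Q_w·C_e + Q_r·C_b.
Rearranging, Q_w = Q_r·(C_std − C_b)/(C_e − C_std) = 6.30·(0.0335 − 0.00546) / (0.34 − 0.0335) = 0.5764 m³/s.
= 576.4 L/s.

576 L/s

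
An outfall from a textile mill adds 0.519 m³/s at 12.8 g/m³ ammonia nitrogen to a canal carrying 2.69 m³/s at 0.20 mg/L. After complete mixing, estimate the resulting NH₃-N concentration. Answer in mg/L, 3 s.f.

2.24 mg/L

Flow-weighted mixing gives C = (0.519·12.8 + 2.69·0.2) / (0.519 + 2.69) = 7.181/3.209 = 2.238 mg/L.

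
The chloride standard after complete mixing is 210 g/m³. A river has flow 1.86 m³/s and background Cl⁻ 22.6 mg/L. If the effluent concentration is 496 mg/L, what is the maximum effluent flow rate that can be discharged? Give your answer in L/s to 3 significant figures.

Mass balance at complete mixing: C_std·(Q_w + Q_r) = Q_w·C_e + Q_r·C_b.
Rearranging, Q_w = Q_r·(C_std − C_b)/(C_e − C_std) = 1.86·(210 − 22.6) / (496 − 210) = 1.219 m³/s.
= 1219 L/s.

1220 L/s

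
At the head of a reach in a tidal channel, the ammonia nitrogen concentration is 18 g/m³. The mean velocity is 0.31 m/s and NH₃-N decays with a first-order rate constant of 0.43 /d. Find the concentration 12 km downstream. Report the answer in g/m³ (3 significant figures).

Travel time t = 12 km / 0.31 m/s = 1.2e+04/0.31 = 3.871e+04 s = 0.448 d.
First-order decay: C = 18·exp(−0.43·0.448) = 18·0.8248 = 14.85 g/m³.

14.8 g/m³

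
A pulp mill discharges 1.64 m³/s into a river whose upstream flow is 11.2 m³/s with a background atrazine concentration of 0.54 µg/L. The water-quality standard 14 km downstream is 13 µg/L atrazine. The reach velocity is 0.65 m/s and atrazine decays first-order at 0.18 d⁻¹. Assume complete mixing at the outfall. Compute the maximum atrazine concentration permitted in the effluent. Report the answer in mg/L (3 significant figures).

0.54 µg/L = 0.00054 mg/L.
13 µg/L = 0.013 mg/L.
Travel time to the compliance point: t = 1.4e+04/0.65 = 2.154e+04 s = 0.2493 d; decay factor exp(−0.18·0.2493) = 0.9561.
So the concentration just after mixing may be at most 0.013/0.9561 = 0.0136 mg/L.
Mass balance: 0.0136·12.84 = 1.64·Cₑ + 11.2·0.00054.
Cₑ = (0.1746 − 0.006048) / 1.64 = 0.1028 mg/L.

0.103 mg/L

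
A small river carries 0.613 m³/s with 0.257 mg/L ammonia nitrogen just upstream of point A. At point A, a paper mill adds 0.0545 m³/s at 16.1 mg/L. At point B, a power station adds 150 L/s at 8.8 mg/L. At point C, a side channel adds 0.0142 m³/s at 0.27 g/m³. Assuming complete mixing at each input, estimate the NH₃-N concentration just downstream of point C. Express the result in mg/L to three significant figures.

After input A: C = (0.613·0.257 + 0.0545·16.1) / 0.6675 = 1.551 mg/L.
150 L/s = 0.15 m³/s.
After input B: C = (0.6675·1.551 + 0.15·8.8) / 0.8175 = 2.881 mg/L.
After input C: C = (0.8175·2.881 + 0.0142·0.27) / 0.8317 = 2.836 mg/L.

2.84 mg/L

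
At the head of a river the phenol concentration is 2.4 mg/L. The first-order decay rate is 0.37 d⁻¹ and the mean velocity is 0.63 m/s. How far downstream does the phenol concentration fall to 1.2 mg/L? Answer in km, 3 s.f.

102 km

From C = C₀·e^(−kt), t = ln(C₀/C)/k = ln(2.4/1.2)/0.37 = 0.6931/0.37 = 1.873 d.
Distance = v·t = 0.63 m/s × 1.619e+05 s = 1.02e+05 m = 102 km.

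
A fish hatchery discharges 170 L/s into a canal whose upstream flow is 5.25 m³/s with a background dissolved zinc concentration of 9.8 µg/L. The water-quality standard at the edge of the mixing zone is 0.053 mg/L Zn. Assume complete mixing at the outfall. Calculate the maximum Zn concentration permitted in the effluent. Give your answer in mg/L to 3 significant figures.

170 L/s = 0.17 m³/s.
9.8 µg/L = 0.0098 mg/L.
Mass balance: 0.053·5.42 = 0.17·Cₑ + 5.25·0.0098.
Cₑ = (0.2873 − 0.05145) / 0.17 = 1.387 mg/L.

1.39 mg/L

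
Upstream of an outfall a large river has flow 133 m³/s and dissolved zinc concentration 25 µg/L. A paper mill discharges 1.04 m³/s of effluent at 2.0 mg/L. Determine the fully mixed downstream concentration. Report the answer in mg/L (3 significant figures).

25 µg/L = 0.025 mg/L.
Flow-weighted mixing gives C = (1.04·2 + 133·0.025) / (1.04 + 133) = 5.405/134 = 0.04032 mg/L.

0.0403 mg/L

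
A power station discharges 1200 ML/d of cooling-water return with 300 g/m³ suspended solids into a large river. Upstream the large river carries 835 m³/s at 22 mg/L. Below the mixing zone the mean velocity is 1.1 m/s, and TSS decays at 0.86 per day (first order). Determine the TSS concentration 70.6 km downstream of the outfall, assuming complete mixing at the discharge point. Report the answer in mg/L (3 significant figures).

14.0 mg/L

1200 ML/d = 13.89 m³/s.
After complete mixing, C₀ = (13.89·300 + 835·22) / 848.9 = 26.55 mg/L.
Travel time t = 7.06e+04 m / 1.1 m/s = 6.418e+04 s = 0.7428 d.
C = 26.55·exp(−0.86·0.7428) = 26.55·0.5279 = 14.01 mg/L.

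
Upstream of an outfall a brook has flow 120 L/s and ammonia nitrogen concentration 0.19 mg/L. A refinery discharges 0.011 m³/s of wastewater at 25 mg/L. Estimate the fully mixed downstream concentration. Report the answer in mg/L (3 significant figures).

2.27 mg/L

120 L/s = 0.12 m³/s.
Flow-weighted mixing gives C = (0.011·25 + 0.12·0.19) / (0.011 + 0.12) = 0.2978/0.131 = 2.273 mg/L.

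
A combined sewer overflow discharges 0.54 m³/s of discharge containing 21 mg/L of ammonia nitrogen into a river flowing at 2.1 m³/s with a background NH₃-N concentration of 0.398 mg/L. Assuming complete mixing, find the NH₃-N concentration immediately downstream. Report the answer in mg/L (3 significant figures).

4.61 mg/L

By mass balance at complete mixing, C = (0.54·21 + 2.1·0.398) / (0.54 + 2.1) = 12.18/2.64 = 4.612 mg/L.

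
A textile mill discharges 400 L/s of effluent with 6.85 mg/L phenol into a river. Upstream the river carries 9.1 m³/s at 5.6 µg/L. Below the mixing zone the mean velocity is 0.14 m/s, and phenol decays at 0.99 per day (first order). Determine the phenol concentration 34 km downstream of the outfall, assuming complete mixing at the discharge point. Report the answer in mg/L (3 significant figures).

400 L/s = 0.4 m³/s.
5.6 µg/L = 0.0056 mg/L.
After complete mixing, C₀ = (0.4·6.85 + 9.1·0.0056) / 9.5 = 0.2938 mg/L.
Travel time t = 3.4e+04 m / 0.14 m/s = 2.429e+05 s = 2.811 d.
C = 0.2938·exp(−0.99·2.811) = 0.2938·0.06187 = 0.01818 mg/L.

0.0182 mg/L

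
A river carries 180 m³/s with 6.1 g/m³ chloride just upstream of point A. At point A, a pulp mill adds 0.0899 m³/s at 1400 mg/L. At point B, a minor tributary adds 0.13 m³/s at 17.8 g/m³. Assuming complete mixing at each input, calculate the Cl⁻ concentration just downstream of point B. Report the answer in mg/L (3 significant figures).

After input A: C = (180·6.1 + 0.0899·1400) / 180.1 = 6.796 mg/L.
After input B: C = (180.1·6.796 + 0.13·17.8) / 180.2 = 6.804 mg/L.

6.80 mg/L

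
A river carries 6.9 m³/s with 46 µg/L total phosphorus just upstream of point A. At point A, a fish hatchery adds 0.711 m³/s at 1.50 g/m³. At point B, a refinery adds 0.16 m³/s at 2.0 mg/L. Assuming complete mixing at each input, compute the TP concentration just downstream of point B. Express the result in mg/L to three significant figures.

0.219 mg/L

46 µg/L = 0.046 mg/L.
After input A: C = (6.9·0.046 + 0.711·1.5) / 7.611 = 0.1818 mg/L.
After input B: C = (7.611·0.1818 + 0.16·2) / 7.771 = 0.2193 mg/L.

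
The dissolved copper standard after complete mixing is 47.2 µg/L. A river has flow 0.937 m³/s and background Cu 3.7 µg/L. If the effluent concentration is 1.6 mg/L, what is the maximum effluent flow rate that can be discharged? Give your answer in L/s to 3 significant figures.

3.7 µg/L = 0.0037 mg/L.
47.2 µg/L = 0.0472 mg/L.
Mass balance at complete mixing: C_std·(Q_w + Q_r) = Q_w·C_e + Q_r·C_b.
Rearranging, Q_w = Q_r·(C_std − C_b)/(C_e − C_std) = 0.937·(0.0472 − 0.0037) / (1.6 − 0.0472) = 0.02625 m³/s.
= 26.25 L/s.

26.2 L/s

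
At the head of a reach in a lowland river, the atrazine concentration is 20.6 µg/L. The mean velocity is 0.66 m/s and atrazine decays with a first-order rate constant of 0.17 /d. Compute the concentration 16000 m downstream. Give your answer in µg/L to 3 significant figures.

19.6 µg/L

Travel time t = 16000 m / 0.66 m/s = 1.6e+04/0.66 = 2.424e+04 s = 0.2806 d.
First-order decay: C = 20.6·exp(−0.17·0.2806) = 20.6·0.9534 = 19.64 µg/L.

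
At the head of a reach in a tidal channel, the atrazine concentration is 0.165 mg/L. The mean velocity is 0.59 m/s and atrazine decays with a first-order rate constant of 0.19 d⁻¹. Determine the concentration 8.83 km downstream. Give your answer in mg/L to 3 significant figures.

Travel time t = 8.83 km / 0.59 m/s = 8830/0.59 = 1.497e+04 s = 0.1732 d.
First-order decay: C = 0.165·exp(−0.19·0.1732) = 0.165·0.9676 = 0.1597 mg/L.

0.160 mg/L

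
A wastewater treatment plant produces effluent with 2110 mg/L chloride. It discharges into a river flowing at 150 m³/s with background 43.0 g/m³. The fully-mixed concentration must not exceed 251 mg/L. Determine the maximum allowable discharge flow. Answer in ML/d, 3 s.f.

1450 ML/d

Mass balance at complete mixing: C_std·(Q_w + Q_r) = Q_w·C_e + Q_r·C_b.
Rearranging, Q_w = Q_r·(C_std − C_b)/(C_e − C_std) = 150·(251 − 43) / (2110 − 251) = 16.78 m³/s.
= 1450 ML/d.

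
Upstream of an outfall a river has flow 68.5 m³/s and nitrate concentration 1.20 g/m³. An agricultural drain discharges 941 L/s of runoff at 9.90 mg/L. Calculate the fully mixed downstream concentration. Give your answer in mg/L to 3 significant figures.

941 L/s = 0.941 m³/s.
By mass balance at complete mixing, C = (0.941·9.9 + 68.5·1.2) / (0.941 + 68.5) = 91.52/69.44 = 1.318 mg/L.

1.32 mg/L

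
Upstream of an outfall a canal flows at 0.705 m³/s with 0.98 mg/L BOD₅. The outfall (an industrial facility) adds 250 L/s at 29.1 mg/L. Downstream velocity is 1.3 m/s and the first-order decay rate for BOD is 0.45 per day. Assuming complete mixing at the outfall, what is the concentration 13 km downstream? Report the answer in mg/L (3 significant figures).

7.92 mg/L

250 L/s = 0.25 m³/s.
After complete mixing, C₀ = (0.25·29.1 + 0.705·0.98) / 0.955 = 8.341 mg/L.
Travel time t = 1.3e+04 m / 1.3 m/s = 1e+04 s = 0.1157 d.
C = 8.341·exp(−0.45·0.1157) = 8.341·0.9492 = 7.918 mg/L.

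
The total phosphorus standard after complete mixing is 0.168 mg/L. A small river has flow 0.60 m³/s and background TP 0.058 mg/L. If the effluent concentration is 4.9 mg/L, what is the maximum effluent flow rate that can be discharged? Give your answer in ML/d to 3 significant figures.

Mass balance at complete mixing: C_std·(Q_w + Q_r) = Q_w·C_e + Q_r·C_b.
Rearranging, Q_w = Q_r·(C_std − C_b)/(C_e − C_std) = 0.60·(0.168 − 0.058) / (4.9 − 0.168) = 0.01395 m³/s.
= 1.205 ML/d.

1.21 ML/d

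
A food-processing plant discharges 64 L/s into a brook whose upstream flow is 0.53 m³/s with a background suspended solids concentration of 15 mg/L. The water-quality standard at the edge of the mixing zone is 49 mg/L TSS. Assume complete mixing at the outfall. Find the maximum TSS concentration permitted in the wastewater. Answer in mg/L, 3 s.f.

331 mg/L

64 L/s = 0.064 m³/s.
Mass balance: 49·0.594 = 0.064·Cₑ + 0.53·15.
Cₑ = (29.11 − 7.95) / 0.064 = 330.6 mg/L.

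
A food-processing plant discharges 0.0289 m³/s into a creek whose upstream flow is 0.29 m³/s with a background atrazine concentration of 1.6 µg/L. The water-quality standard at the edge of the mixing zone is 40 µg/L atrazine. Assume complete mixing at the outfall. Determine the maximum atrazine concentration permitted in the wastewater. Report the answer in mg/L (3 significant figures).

0.425 mg/L

1.6 µg/L = 0.0016 mg/L.
40 µg/L = 0.04 mg/L.
Mass balance: 0.04·0.3189 = 0.0289·Cₑ + 0.29·0.0016.
Cₑ = (0.01276 − 0.000464) / 0.0289 = 0.4253 mg/L.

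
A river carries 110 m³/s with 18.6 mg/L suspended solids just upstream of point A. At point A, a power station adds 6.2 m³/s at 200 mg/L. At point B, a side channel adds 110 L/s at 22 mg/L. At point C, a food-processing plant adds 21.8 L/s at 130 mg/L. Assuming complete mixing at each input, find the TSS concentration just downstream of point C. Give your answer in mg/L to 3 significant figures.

28.3 mg/L

After input A: C = (110·18.6 + 6.2·200) / 116.2 = 28.28 mg/L.
110 L/s = 0.11 m³/s.
After input B: C = (116.2·28.28 + 0.11·22) / 116.3 = 28.27 mg/L.
21.8 L/s = 0.0218 m³/s.
After input C: C = (116.3·28.27 + 0.0218·130) / 116.3 = 28.29 mg/L.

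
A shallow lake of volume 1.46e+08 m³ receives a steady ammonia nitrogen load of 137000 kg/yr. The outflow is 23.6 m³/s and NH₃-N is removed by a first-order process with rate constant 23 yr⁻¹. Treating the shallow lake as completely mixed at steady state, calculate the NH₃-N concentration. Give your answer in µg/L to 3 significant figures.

33.4 µg/L

Outflow Q = 23.6 m³/s × 3.156e+07 s/yr = 7.448e+08 m³/yr.
Steady-state CSTR mass balance: W = Q·C + k·V·C, so C = W/(Q + kV).
Q + kV = 7.448e+08 + 23·1.46e+08 = 4.103e+09 m³/yr.
C = 137000/4.103e+09 = 3.339e-05 kg/m³ = 0.03339 mg/L = 33.39 µg/L.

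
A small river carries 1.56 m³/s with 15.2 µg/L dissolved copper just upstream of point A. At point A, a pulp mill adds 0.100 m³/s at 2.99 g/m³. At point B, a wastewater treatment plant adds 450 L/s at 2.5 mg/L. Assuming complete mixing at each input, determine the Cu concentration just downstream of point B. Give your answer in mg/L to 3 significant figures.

15.2 µg/L = 0.0152 mg/L.
After input A: C = (1.56·0.0152 + 0.1·2.99) / 1.66 = 0.1944 mg/L.
450 L/s = 0.45 m³/s.
After input B: C = (1.66·0.1944 + 0.45·2.5) / 2.11 = 0.6861 mg/L.

0.686 mg/L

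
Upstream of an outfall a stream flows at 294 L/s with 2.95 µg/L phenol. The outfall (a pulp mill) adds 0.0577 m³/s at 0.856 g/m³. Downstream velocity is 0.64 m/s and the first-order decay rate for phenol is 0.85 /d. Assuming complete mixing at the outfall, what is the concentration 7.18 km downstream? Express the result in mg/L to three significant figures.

0.128 mg/L

294 L/s = 0.294 m³/s.
2.95 µg/L = 0.00295 mg/L.
After complete mixing, C₀ = (0.0577·0.856 + 0.294·0.00295) / 0.3517 = 0.1429 mg/L.
Travel time t = 7180 m / 0.64 m/s = 1.122e+04 s = 0.1298 d.
C = 0.1429·exp(−0.85·0.1298) = 0.1429·0.8955 = 0.128 mg/L.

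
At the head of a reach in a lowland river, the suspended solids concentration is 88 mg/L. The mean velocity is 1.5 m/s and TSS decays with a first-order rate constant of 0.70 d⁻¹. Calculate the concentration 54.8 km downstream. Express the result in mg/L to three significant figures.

65.5 mg/L

Travel time t = 54.8 km / 1.5 m/s = 5.48e+04/1.5 = 3.653e+04 s = 0.4228 d.
First-order decay: C = 88·exp(−0.70·0.4228) = 88·0.7438 = 65.45 mg/L.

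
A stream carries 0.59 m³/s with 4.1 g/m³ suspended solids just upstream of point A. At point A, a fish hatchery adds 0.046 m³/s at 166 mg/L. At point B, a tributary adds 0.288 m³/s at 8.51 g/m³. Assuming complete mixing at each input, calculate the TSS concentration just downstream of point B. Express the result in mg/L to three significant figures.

After input A: C = (0.59·4.1 + 0.046·166) / 0.636 = 15.81 mg/L.
After input B: C = (0.636·15.81 + 0.288·8.51) / 0.924 = 13.53 mg/L.

13.5 mg/L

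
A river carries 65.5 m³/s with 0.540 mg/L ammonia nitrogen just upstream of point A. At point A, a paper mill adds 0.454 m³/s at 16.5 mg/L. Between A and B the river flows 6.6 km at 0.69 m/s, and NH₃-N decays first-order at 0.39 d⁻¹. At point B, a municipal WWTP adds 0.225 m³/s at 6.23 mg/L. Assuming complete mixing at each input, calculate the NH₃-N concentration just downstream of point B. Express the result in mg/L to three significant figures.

0.641 mg/L

After input A: C = (65.5·0.54 + 0.454·16.5) / 65.95 = 0.6499 mg/L.
Over the 6.6 km reach to input B (t = 9565 s = 0.1107 d), decay gives C = 0.6499·exp(−0.39·0.1107) = 0.6224 mg/L.
After input B: C = (65.95·0.6224 + 0.225·6.23) / 66.18 = 0.6415 mg/L.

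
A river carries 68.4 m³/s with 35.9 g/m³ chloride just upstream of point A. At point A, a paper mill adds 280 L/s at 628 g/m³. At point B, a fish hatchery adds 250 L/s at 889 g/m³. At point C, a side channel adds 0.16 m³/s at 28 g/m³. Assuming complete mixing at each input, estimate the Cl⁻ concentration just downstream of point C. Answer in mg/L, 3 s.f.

41.4 mg/L

280 L/s = 0.28 m³/s.
After input A: C = (68.4·35.9 + 0.28·628) / 68.68 = 38.31 mg/L.
250 L/s = 0.25 m³/s.
After input B: C = (68.68·38.31 + 0.25·889) / 68.93 = 41.4 mg/L.
After input C: C = (68.93·41.4 + 0.16·28) / 69.09 = 41.37 mg/L.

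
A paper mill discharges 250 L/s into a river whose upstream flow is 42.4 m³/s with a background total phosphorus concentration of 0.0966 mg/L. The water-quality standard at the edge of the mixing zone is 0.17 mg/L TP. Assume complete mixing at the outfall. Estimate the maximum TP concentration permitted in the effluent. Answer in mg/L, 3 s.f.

12.6 mg/L

250 L/s = 0.25 m³/s.
Mass balance: 0.17·42.65 = 0.25·Cₑ + 42.4·0.0966.
Cₑ = (7.251 − 4.096) / 0.25 = 12.62 mg/L.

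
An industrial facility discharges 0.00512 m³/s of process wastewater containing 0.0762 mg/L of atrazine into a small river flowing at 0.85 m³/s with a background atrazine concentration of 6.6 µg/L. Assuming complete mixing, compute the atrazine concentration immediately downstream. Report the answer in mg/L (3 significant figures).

0.00702 mg/L

6.6 µg/L = 0.0066 mg/L.
By mass balance at complete mixing, C = (0.00512·0.0762 + 0.85·0.0066) / (0.00512 + 0.85) = 0.006/0.8551 = 0.007017 mg/L.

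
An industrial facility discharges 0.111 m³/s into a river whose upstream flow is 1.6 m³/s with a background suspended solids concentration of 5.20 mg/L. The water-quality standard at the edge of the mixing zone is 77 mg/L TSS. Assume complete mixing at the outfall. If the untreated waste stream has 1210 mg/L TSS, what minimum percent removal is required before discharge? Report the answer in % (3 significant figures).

Mass balance: 77·1.711 = 0.111·Cₑ + 1.6·5.2.
Cₑ = (131.7 − 8.32) / 0.111 = 1112 mg/L.
Required removal = 1 − 1112/1210 = 8.103 %.

8.10 %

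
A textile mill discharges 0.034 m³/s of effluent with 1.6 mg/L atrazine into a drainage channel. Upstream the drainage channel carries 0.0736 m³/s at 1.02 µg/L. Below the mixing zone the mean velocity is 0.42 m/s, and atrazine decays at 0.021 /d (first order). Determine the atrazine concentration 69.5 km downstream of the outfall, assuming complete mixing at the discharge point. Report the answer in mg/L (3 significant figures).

1.02 µg/L = 0.00102 mg/L.
After complete mixing, C₀ = (0.034·1.6 + 0.0736·0.00102) / 0.1076 = 0.5063 mg/L.
Travel time t = 6.95e+04 m / 0.42 m/s = 1.655e+05 s = 1.915 d.
C = 0.5063·exp(−0.021·1.915) = 0.5063·0.9606 = 0.4863 mg/L.

0.486 mg/L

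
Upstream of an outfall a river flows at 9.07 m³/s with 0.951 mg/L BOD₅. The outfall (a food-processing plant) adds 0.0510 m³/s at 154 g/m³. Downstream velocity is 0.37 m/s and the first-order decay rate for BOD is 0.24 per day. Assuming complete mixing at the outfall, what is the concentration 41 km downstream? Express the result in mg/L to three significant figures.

After complete mixing, C₀ = (0.051·154 + 9.07·0.951) / 9.121 = 1.807 mg/L.
Travel time t = 4.1e+04 m / 0.37 m/s = 1.108e+05 s = 1.283 d.
C = 1.807·exp(−0.24·1.283) = 1.807·0.7351 = 1.328 mg/L.

1.33 mg/L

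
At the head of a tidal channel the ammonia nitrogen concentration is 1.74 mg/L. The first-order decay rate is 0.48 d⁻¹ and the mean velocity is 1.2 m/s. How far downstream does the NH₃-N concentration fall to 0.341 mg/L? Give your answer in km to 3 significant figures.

352 km

From C = C₀·e^(−kt), t = ln(C₀/C)/k = ln(1.74/0.341)/0.48 = 1.63/0.48 = 3.395 d.
Distance = v·t = 1.2 m/s × 2.934e+05 s = 3.52e+05 m = 352 km.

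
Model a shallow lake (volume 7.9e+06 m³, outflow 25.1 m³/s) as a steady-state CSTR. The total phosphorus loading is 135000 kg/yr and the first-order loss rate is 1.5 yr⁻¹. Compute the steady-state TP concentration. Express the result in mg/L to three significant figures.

Outflow Q = 25.1 m³/s × 3.156e+07 s/yr = 7.921e+08 m³/yr.
Steady-state CSTR mass balance: W = Q·C + k·V·C, so C = W/(Q + kV).
Q + kV = 7.921e+08 + 1.5·7.9e+06 = 8.039e+08 m³/yr.
C = 135000/8.039e+08 = 0.0001679 kg/m³ = 0.1679 mg/L.

0.168 mg/L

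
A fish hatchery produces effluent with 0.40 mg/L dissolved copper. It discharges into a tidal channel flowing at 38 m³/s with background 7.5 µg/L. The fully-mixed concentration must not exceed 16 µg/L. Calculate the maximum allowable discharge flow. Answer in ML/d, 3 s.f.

72.7 ML/d

7.5 µg/L = 0.0075 mg/L.
16 µg/L = 0.016 mg/L.
Mass balance at complete mixing: C_std·(Q_w + Q_r) = Q_w·C_e + Q_r·C_b.
Rearranging, Q_w = Q_r·(C_std − C_b)/(C_e − C_std) = 38·(0.016 − 0.0075) / (0.4 − 0.016) = 0.8411 m³/s.
= 72.68 ML/d.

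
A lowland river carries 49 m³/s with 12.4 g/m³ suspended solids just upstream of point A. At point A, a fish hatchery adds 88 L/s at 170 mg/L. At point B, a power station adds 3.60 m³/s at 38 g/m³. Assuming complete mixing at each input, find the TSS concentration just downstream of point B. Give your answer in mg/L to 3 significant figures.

14.4 mg/L

88 L/s = 0.088 m³/s.
After input A: C = (49·12.4 + 0.088·170) / 49.09 = 12.68 mg/L.
After input B: C = (49.09·12.68 + 3.6·38) / 52.69 = 14.41 mg/L.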